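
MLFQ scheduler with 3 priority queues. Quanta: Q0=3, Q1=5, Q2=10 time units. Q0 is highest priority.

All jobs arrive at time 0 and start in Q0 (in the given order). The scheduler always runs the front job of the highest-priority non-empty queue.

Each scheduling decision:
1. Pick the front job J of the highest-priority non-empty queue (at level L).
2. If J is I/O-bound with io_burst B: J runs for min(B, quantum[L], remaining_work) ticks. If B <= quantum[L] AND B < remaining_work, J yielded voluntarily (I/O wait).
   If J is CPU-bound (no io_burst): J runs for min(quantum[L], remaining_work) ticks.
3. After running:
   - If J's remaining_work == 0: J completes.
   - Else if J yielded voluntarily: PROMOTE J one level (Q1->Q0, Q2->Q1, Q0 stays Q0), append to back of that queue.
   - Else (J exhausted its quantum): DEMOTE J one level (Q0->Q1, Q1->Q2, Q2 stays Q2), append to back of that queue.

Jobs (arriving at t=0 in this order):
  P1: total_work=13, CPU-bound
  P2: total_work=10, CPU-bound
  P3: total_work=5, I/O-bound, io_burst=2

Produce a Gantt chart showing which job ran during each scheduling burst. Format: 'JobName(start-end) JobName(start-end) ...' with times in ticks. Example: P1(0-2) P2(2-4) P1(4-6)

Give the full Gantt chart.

t=0-3: P1@Q0 runs 3, rem=10, quantum used, demote→Q1. Q0=[P2,P3] Q1=[P1] Q2=[]
t=3-6: P2@Q0 runs 3, rem=7, quantum used, demote→Q1. Q0=[P3] Q1=[P1,P2] Q2=[]
t=6-8: P3@Q0 runs 2, rem=3, I/O yield, promote→Q0. Q0=[P3] Q1=[P1,P2] Q2=[]
t=8-10: P3@Q0 runs 2, rem=1, I/O yield, promote→Q0. Q0=[P3] Q1=[P1,P2] Q2=[]
t=10-11: P3@Q0 runs 1, rem=0, completes. Q0=[] Q1=[P1,P2] Q2=[]
t=11-16: P1@Q1 runs 5, rem=5, quantum used, demote→Q2. Q0=[] Q1=[P2] Q2=[P1]
t=16-21: P2@Q1 runs 5, rem=2, quantum used, demote→Q2. Q0=[] Q1=[] Q2=[P1,P2]
t=21-26: P1@Q2 runs 5, rem=0, completes. Q0=[] Q1=[] Q2=[P2]
t=26-28: P2@Q2 runs 2, rem=0, completes. Q0=[] Q1=[] Q2=[]

Answer: P1(0-3) P2(3-6) P3(6-8) P3(8-10) P3(10-11) P1(11-16) P2(16-21) P1(21-26) P2(26-28)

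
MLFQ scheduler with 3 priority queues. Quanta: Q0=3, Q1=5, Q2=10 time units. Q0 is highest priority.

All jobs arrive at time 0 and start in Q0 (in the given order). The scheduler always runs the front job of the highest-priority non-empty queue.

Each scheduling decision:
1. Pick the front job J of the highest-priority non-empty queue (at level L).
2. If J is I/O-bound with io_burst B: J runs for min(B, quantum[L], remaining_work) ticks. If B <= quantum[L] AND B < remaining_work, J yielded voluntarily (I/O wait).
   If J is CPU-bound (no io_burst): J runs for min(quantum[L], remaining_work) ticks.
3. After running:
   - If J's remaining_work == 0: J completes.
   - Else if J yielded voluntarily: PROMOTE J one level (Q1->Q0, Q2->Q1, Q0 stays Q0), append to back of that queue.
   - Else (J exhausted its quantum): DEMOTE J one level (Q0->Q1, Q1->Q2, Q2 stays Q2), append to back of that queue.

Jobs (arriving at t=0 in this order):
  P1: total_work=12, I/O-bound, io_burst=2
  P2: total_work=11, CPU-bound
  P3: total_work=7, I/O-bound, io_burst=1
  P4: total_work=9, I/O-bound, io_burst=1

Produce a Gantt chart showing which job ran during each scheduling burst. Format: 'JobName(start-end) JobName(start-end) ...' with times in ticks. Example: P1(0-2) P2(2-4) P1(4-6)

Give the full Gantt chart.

Answer: P1(0-2) P2(2-5) P3(5-6) P4(6-7) P1(7-9) P3(9-10) P4(10-11) P1(11-13) P3(13-14) P4(14-15) P1(15-17) P3(17-18) P4(18-19) P1(19-21) P3(21-22) P4(22-23) P1(23-25) P3(25-26) P4(26-27) P3(27-28) P4(28-29) P4(29-30) P4(30-31) P2(31-36) P2(36-39)

Derivation:
t=0-2: P1@Q0 runs 2, rem=10, I/O yield, promote→Q0. Q0=[P2,P3,P4,P1] Q1=[] Q2=[]
t=2-5: P2@Q0 runs 3, rem=8, quantum used, demote→Q1. Q0=[P3,P4,P1] Q1=[P2] Q2=[]
t=5-6: P3@Q0 runs 1, rem=6, I/O yield, promote→Q0. Q0=[P4,P1,P3] Q1=[P2] Q2=[]
t=6-7: P4@Q0 runs 1, rem=8, I/O yield, promote→Q0. Q0=[P1,P3,P4] Q1=[P2] Q2=[]
t=7-9: P1@Q0 runs 2, rem=8, I/O yield, promote→Q0. Q0=[P3,P4,P1] Q1=[P2] Q2=[]
t=9-10: P3@Q0 runs 1, rem=5, I/O yield, promote→Q0. Q0=[P4,P1,P3] Q1=[P2] Q2=[]
t=10-11: P4@Q0 runs 1, rem=7, I/O yield, promote→Q0. Q0=[P1,P3,P4] Q1=[P2] Q2=[]
t=11-13: P1@Q0 runs 2, rem=6, I/O yield, promote→Q0. Q0=[P3,P4,P1] Q1=[P2] Q2=[]
t=13-14: P3@Q0 runs 1, rem=4, I/O yield, promote→Q0. Q0=[P4,P1,P3] Q1=[P2] Q2=[]
t=14-15: P4@Q0 runs 1, rem=6, I/O yield, promote→Q0. Q0=[P1,P3,P4] Q1=[P2] Q2=[]
t=15-17: P1@Q0 runs 2, rem=4, I/O yield, promote→Q0. Q0=[P3,P4,P1] Q1=[P2] Q2=[]
t=17-18: P3@Q0 runs 1, rem=3, I/O yield, promote→Q0. Q0=[P4,P1,P3] Q1=[P2] Q2=[]
t=18-19: P4@Q0 runs 1, rem=5, I/O yield, promote→Q0. Q0=[P1,P3,P4] Q1=[P2] Q2=[]
t=19-21: P1@Q0 runs 2, rem=2, I/O yield, promote→Q0. Q0=[P3,P4,P1] Q1=[P2] Q2=[]
t=21-22: P3@Q0 runs 1, rem=2, I/O yield, promote→Q0. Q0=[P4,P1,P3] Q1=[P2] Q2=[]
t=22-23: P4@Q0 runs 1, rem=4, I/O yield, promote→Q0. Q0=[P1,P3,P4] Q1=[P2] Q2=[]
t=23-25: P1@Q0 runs 2, rem=0, completes. Q0=[P3,P4] Q1=[P2] Q2=[]
t=25-26: P3@Q0 runs 1, rem=1, I/O yield, promote→Q0. Q0=[P4,P3] Q1=[P2] Q2=[]
t=26-27: P4@Q0 runs 1, rem=3, I/O yield, promote→Q0. Q0=[P3,P4] Q1=[P2] Q2=[]
t=27-28: P3@Q0 runs 1, rem=0, completes. Q0=[P4] Q1=[P2] Q2=[]
t=28-29: P4@Q0 runs 1, rem=2, I/O yield, promote→Q0. Q0=[P4] Q1=[P2] Q2=[]
t=29-30: P4@Q0 runs 1, rem=1, I/O yield, promote→Q0. Q0=[P4] Q1=[P2] Q2=[]
t=30-31: P4@Q0 runs 1, rem=0, completes. Q0=[] Q1=[P2] Q2=[]
t=31-36: P2@Q1 runs 5, rem=3, quantum used, demote→Q2. Q0=[] Q1=[] Q2=[P2]
t=36-39: P2@Q2 runs 3, rem=0, completes. Q0=[] Q1=[] Q2=[]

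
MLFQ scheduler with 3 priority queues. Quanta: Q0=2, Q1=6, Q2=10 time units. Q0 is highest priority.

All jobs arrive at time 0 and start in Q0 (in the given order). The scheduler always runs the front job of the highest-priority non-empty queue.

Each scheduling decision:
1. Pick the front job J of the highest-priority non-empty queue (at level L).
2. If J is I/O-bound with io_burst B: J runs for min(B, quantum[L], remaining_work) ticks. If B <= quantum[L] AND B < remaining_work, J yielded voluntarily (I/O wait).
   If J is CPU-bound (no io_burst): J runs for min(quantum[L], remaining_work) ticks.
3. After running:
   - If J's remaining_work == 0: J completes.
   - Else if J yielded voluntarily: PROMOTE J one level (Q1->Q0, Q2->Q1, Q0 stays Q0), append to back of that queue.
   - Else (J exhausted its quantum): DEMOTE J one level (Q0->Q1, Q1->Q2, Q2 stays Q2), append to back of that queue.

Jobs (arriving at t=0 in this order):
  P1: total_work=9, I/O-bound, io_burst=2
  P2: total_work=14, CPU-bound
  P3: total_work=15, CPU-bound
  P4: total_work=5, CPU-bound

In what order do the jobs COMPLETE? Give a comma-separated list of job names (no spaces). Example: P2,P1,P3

t=0-2: P1@Q0 runs 2, rem=7, I/O yield, promote→Q0. Q0=[P2,P3,P4,P1] Q1=[] Q2=[]
t=2-4: P2@Q0 runs 2, rem=12, quantum used, demote→Q1. Q0=[P3,P4,P1] Q1=[P2] Q2=[]
t=4-6: P3@Q0 runs 2, rem=13, quantum used, demote→Q1. Q0=[P4,P1] Q1=[P2,P3] Q2=[]
t=6-8: P4@Q0 runs 2, rem=3, quantum used, demote→Q1. Q0=[P1] Q1=[P2,P3,P4] Q2=[]
t=8-10: P1@Q0 runs 2, rem=5, I/O yield, promote→Q0. Q0=[P1] Q1=[P2,P3,P4] Q2=[]
t=10-12: P1@Q0 runs 2, rem=3, I/O yield, promote→Q0. Q0=[P1] Q1=[P2,P3,P4] Q2=[]
t=12-14: P1@Q0 runs 2, rem=1, I/O yield, promote→Q0. Q0=[P1] Q1=[P2,P3,P4] Q2=[]
t=14-15: P1@Q0 runs 1, rem=0, completes. Q0=[] Q1=[P2,P3,P4] Q2=[]
t=15-21: P2@Q1 runs 6, rem=6, quantum used, demote→Q2. Q0=[] Q1=[P3,P4] Q2=[P2]
t=21-27: P3@Q1 runs 6, rem=7, quantum used, demote→Q2. Q0=[] Q1=[P4] Q2=[P2,P3]
t=27-30: P4@Q1 runs 3, rem=0, completes. Q0=[] Q1=[] Q2=[P2,P3]
t=30-36: P2@Q2 runs 6, rem=0, completes. Q0=[] Q1=[] Q2=[P3]
t=36-43: P3@Q2 runs 7, rem=0, completes. Q0=[] Q1=[] Q2=[]

Answer: P1,P4,P2,P3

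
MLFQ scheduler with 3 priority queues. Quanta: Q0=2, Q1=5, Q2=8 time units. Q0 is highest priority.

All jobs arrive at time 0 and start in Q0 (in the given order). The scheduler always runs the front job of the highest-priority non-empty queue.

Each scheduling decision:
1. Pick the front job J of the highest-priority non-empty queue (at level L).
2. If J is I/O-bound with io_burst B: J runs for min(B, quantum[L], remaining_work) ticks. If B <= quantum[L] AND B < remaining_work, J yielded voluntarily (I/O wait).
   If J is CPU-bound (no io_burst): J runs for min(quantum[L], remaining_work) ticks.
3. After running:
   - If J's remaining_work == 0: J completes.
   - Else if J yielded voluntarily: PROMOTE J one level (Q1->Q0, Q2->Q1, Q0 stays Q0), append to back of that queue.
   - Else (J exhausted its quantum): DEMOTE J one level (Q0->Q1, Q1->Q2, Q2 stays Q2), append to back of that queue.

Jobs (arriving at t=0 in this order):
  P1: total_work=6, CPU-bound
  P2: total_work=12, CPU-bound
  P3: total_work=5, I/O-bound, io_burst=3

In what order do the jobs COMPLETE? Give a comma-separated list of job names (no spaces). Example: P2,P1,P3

Answer: P1,P3,P2

Derivation:
t=0-2: P1@Q0 runs 2, rem=4, quantum used, demote→Q1. Q0=[P2,P3] Q1=[P1] Q2=[]
t=2-4: P2@Q0 runs 2, rem=10, quantum used, demote→Q1. Q0=[P3] Q1=[P1,P2] Q2=[]
t=4-6: P3@Q0 runs 2, rem=3, quantum used, demote→Q1. Q0=[] Q1=[P1,P2,P3] Q2=[]
t=6-10: P1@Q1 runs 4, rem=0, completes. Q0=[] Q1=[P2,P3] Q2=[]
t=10-15: P2@Q1 runs 5, rem=5, quantum used, demote→Q2. Q0=[] Q1=[P3] Q2=[P2]
t=15-18: P3@Q1 runs 3, rem=0, completes. Q0=[] Q1=[] Q2=[P2]
t=18-23: P2@Q2 runs 5, rem=0, completes. Q0=[] Q1=[] Q2=[]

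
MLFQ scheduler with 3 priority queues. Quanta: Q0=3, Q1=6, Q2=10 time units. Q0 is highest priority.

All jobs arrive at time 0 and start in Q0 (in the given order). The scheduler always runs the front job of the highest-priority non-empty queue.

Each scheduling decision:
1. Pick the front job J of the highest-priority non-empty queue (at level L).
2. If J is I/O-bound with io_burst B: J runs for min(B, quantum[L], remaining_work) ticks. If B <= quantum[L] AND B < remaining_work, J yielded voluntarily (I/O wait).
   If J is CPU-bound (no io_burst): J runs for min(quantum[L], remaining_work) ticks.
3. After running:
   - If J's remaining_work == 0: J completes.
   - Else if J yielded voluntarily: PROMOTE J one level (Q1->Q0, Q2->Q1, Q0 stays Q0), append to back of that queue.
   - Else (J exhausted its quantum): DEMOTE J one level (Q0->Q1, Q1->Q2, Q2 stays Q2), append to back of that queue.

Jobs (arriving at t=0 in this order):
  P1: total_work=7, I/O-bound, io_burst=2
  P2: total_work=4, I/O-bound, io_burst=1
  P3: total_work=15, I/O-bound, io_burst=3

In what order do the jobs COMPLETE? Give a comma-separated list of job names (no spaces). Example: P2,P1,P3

t=0-2: P1@Q0 runs 2, rem=5, I/O yield, promote→Q0. Q0=[P2,P3,P1] Q1=[] Q2=[]
t=2-3: P2@Q0 runs 1, rem=3, I/O yield, promote→Q0. Q0=[P3,P1,P2] Q1=[] Q2=[]
t=3-6: P3@Q0 runs 3, rem=12, I/O yield, promote→Q0. Q0=[P1,P2,P3] Q1=[] Q2=[]
t=6-8: P1@Q0 runs 2, rem=3, I/O yield, promote→Q0. Q0=[P2,P3,P1] Q1=[] Q2=[]
t=8-9: P2@Q0 runs 1, rem=2, I/O yield, promote→Q0. Q0=[P3,P1,P2] Q1=[] Q2=[]
t=9-12: P3@Q0 runs 3, rem=9, I/O yield, promote→Q0. Q0=[P1,P2,P3] Q1=[] Q2=[]
t=12-14: P1@Q0 runs 2, rem=1, I/O yield, promote→Q0. Q0=[P2,P3,P1] Q1=[] Q2=[]
t=14-15: P2@Q0 runs 1, rem=1, I/O yield, promote→Q0. Q0=[P3,P1,P2] Q1=[] Q2=[]
t=15-18: P3@Q0 runs 3, rem=6, I/O yield, promote→Q0. Q0=[P1,P2,P3] Q1=[] Q2=[]
t=18-19: P1@Q0 runs 1, rem=0, completes. Q0=[P2,P3] Q1=[] Q2=[]
t=19-20: P2@Q0 runs 1, rem=0, completes. Q0=[P3] Q1=[] Q2=[]
t=20-23: P3@Q0 runs 3, rem=3, I/O yield, promote→Q0. Q0=[P3] Q1=[] Q2=[]
t=23-26: P3@Q0 runs 3, rem=0, completes. Q0=[] Q1=[] Q2=[]

Answer: P1,P2,P3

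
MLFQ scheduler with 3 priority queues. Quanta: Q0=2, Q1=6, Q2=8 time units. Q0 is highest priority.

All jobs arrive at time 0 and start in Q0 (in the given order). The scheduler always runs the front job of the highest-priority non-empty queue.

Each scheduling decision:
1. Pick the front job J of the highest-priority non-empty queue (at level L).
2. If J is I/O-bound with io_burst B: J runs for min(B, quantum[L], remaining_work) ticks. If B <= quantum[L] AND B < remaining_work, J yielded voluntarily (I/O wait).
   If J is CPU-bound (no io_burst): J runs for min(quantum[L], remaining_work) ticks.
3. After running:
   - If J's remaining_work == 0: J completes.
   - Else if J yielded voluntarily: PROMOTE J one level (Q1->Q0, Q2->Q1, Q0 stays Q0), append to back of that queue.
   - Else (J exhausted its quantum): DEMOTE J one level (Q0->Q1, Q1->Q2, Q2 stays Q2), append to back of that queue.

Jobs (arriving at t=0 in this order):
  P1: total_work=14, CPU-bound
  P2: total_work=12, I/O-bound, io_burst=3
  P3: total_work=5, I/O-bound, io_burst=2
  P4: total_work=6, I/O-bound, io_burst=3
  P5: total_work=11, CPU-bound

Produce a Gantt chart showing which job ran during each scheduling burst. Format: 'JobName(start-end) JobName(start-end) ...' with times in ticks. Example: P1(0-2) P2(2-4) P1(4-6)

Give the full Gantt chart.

t=0-2: P1@Q0 runs 2, rem=12, quantum used, demote→Q1. Q0=[P2,P3,P4,P5] Q1=[P1] Q2=[]
t=2-4: P2@Q0 runs 2, rem=10, quantum used, demote→Q1. Q0=[P3,P4,P5] Q1=[P1,P2] Q2=[]
t=4-6: P3@Q0 runs 2, rem=3, I/O yield, promote→Q0. Q0=[P4,P5,P3] Q1=[P1,P2] Q2=[]
t=6-8: P4@Q0 runs 2, rem=4, quantum used, demote→Q1. Q0=[P5,P3] Q1=[P1,P2,P4] Q2=[]
t=8-10: P5@Q0 runs 2, rem=9, quantum used, demote→Q1. Q0=[P3] Q1=[P1,P2,P4,P5] Q2=[]
t=10-12: P3@Q0 runs 2, rem=1, I/O yield, promote→Q0. Q0=[P3] Q1=[P1,P2,P4,P5] Q2=[]
t=12-13: P3@Q0 runs 1, rem=0, completes. Q0=[] Q1=[P1,P2,P4,P5] Q2=[]
t=13-19: P1@Q1 runs 6, rem=6, quantum used, demote→Q2. Q0=[] Q1=[P2,P4,P5] Q2=[P1]
t=19-22: P2@Q1 runs 3, rem=7, I/O yield, promote→Q0. Q0=[P2] Q1=[P4,P5] Q2=[P1]
t=22-24: P2@Q0 runs 2, rem=5, quantum used, demote→Q1. Q0=[] Q1=[P4,P5,P2] Q2=[P1]
t=24-27: P4@Q1 runs 3, rem=1, I/O yield, promote→Q0. Q0=[P4] Q1=[P5,P2] Q2=[P1]
t=27-28: P4@Q0 runs 1, rem=0, completes. Q0=[] Q1=[P5,P2] Q2=[P1]
t=28-34: P5@Q1 runs 6, rem=3, quantum used, demote→Q2. Q0=[] Q1=[P2] Q2=[P1,P5]
t=34-37: P2@Q1 runs 3, rem=2, I/O yield, promote→Q0. Q0=[P2] Q1=[] Q2=[P1,P5]
t=37-39: P2@Q0 runs 2, rem=0, completes. Q0=[] Q1=[] Q2=[P1,P5]
t=39-45: P1@Q2 runs 6, rem=0, completes. Q0=[] Q1=[] Q2=[P5]
t=45-48: P5@Q2 runs 3, rem=0, completes. Q0=[] Q1=[] Q2=[]

Answer: P1(0-2) P2(2-4) P3(4-6) P4(6-8) P5(8-10) P3(10-12) P3(12-13) P1(13-19) P2(19-22) P2(22-24) P4(24-27) P4(27-28) P5(28-34) P2(34-37) P2(37-39) P1(39-45) P5(45-48)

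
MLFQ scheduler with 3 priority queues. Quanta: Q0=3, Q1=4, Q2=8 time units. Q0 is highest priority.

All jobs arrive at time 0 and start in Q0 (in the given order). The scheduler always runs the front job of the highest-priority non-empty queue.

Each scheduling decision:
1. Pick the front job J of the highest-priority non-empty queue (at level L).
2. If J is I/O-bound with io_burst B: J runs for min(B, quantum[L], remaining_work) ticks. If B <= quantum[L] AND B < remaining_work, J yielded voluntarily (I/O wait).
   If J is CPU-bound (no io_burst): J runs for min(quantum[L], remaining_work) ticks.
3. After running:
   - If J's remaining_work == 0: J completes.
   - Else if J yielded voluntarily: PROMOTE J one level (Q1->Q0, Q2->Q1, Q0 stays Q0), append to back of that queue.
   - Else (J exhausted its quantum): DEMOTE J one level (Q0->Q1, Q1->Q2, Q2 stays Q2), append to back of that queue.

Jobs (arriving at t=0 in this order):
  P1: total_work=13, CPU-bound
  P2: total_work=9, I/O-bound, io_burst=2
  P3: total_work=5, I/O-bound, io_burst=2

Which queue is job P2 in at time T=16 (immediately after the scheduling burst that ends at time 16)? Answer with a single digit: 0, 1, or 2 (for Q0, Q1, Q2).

Answer: 0

Derivation:
t=0-3: P1@Q0 runs 3, rem=10, quantum used, demote→Q1. Q0=[P2,P3] Q1=[P1] Q2=[]
t=3-5: P2@Q0 runs 2, rem=7, I/O yield, promote→Q0. Q0=[P3,P2] Q1=[P1] Q2=[]
t=5-7: P3@Q0 runs 2, rem=3, I/O yield, promote→Q0. Q0=[P2,P3] Q1=[P1] Q2=[]
t=7-9: P2@Q0 runs 2, rem=5, I/O yield, promote→Q0. Q0=[P3,P2] Q1=[P1] Q2=[]
t=9-11: P3@Q0 runs 2, rem=1, I/O yield, promote→Q0. Q0=[P2,P3] Q1=[P1] Q2=[]
t=11-13: P2@Q0 runs 2, rem=3, I/O yield, promote→Q0. Q0=[P3,P2] Q1=[P1] Q2=[]
t=13-14: P3@Q0 runs 1, rem=0, completes. Q0=[P2] Q1=[P1] Q2=[]
t=14-16: P2@Q0 runs 2, rem=1, I/O yield, promote→Q0. Q0=[P2] Q1=[P1] Q2=[]
t=16-17: P2@Q0 runs 1, rem=0, completes. Q0=[] Q1=[P1] Q2=[]
t=17-21: P1@Q1 runs 4, rem=6, quantum used, demote→Q2. Q0=[] Q1=[] Q2=[P1]
t=21-27: P1@Q2 runs 6, rem=0, completes. Q0=[] Q1=[] Q2=[]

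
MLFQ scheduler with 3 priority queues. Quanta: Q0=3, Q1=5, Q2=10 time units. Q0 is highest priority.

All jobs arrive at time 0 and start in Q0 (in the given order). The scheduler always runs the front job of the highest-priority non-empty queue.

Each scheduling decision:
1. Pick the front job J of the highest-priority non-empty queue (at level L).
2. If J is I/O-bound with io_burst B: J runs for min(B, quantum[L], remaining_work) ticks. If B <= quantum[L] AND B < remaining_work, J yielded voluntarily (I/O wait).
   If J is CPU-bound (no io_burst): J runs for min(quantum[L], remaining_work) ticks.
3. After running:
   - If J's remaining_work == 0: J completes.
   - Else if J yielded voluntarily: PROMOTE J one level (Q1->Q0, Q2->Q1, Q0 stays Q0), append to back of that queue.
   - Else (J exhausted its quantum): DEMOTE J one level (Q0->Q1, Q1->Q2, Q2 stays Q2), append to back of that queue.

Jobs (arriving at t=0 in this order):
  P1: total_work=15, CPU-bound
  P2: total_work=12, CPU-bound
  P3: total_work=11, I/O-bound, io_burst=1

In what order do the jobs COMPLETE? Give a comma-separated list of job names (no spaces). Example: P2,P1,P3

t=0-3: P1@Q0 runs 3, rem=12, quantum used, demote→Q1. Q0=[P2,P3] Q1=[P1] Q2=[]
t=3-6: P2@Q0 runs 3, rem=9, quantum used, demote→Q1. Q0=[P3] Q1=[P1,P2] Q2=[]
t=6-7: P3@Q0 runs 1, rem=10, I/O yield, promote→Q0. Q0=[P3] Q1=[P1,P2] Q2=[]
t=7-8: P3@Q0 runs 1, rem=9, I/O yield, promote→Q0. Q0=[P3] Q1=[P1,P2] Q2=[]
t=8-9: P3@Q0 runs 1, rem=8, I/O yield, promote→Q0. Q0=[P3] Q1=[P1,P2] Q2=[]
t=9-10: P3@Q0 runs 1, rem=7, I/O yield, promote→Q0. Q0=[P3] Q1=[P1,P2] Q2=[]
t=10-11: P3@Q0 runs 1, rem=6, I/O yield, promote→Q0. Q0=[P3] Q1=[P1,P2] Q2=[]
t=11-12: P3@Q0 runs 1, rem=5, I/O yield, promote→Q0. Q0=[P3] Q1=[P1,P2] Q2=[]
t=12-13: P3@Q0 runs 1, rem=4, I/O yield, promote→Q0. Q0=[P3] Q1=[P1,P2] Q2=[]
t=13-14: P3@Q0 runs 1, rem=3, I/O yield, promote→Q0. Q0=[P3] Q1=[P1,P2] Q2=[]
t=14-15: P3@Q0 runs 1, rem=2, I/O yield, promote→Q0. Q0=[P3] Q1=[P1,P2] Q2=[]
t=15-16: P3@Q0 runs 1, rem=1, I/O yield, promote→Q0. Q0=[P3] Q1=[P1,P2] Q2=[]
t=16-17: P3@Q0 runs 1, rem=0, completes. Q0=[] Q1=[P1,P2] Q2=[]
t=17-22: P1@Q1 runs 5, rem=7, quantum used, demote→Q2. Q0=[] Q1=[P2] Q2=[P1]
t=22-27: P2@Q1 runs 5, rem=4, quantum used, demote→Q2. Q0=[] Q1=[] Q2=[P1,P2]
t=27-34: P1@Q2 runs 7, rem=0, completes. Q0=[] Q1=[] Q2=[P2]
t=34-38: P2@Q2 runs 4, rem=0, completes. Q0=[] Q1=[] Q2=[]

Answer: P3,P1,P2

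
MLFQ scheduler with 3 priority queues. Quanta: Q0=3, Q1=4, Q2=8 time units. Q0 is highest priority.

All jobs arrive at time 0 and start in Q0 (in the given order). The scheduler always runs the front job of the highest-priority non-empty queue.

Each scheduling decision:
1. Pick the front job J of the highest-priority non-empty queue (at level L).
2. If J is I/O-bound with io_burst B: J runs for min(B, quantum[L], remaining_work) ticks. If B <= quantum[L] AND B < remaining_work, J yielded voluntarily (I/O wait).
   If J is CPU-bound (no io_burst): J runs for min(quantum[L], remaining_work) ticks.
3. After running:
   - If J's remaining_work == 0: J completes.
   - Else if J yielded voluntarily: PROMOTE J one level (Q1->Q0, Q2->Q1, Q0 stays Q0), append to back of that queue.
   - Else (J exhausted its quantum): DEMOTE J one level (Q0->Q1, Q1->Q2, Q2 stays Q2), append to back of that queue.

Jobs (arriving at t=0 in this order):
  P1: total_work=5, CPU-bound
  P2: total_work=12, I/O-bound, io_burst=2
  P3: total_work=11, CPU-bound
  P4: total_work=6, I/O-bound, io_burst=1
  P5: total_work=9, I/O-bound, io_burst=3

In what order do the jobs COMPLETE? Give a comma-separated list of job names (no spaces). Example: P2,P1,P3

Answer: P5,P2,P4,P1,P3

Derivation:
t=0-3: P1@Q0 runs 3, rem=2, quantum used, demote→Q1. Q0=[P2,P3,P4,P5] Q1=[P1] Q2=[]
t=3-5: P2@Q0 runs 2, rem=10, I/O yield, promote→Q0. Q0=[P3,P4,P5,P2] Q1=[P1] Q2=[]
t=5-8: P3@Q0 runs 3, rem=8, quantum used, demote→Q1. Q0=[P4,P5,P2] Q1=[P1,P3] Q2=[]
t=8-9: P4@Q0 runs 1, rem=5, I/O yield, promote→Q0. Q0=[P5,P2,P4] Q1=[P1,P3] Q2=[]
t=9-12: P5@Q0 runs 3, rem=6, I/O yield, promote→Q0. Q0=[P2,P4,P5] Q1=[P1,P3] Q2=[]
t=12-14: P2@Q0 runs 2, rem=8, I/O yield, promote→Q0. Q0=[P4,P5,P2] Q1=[P1,P3] Q2=[]
t=14-15: P4@Q0 runs 1, rem=4, I/O yield, promote→Q0. Q0=[P5,P2,P4] Q1=[P1,P3] Q2=[]
t=15-18: P5@Q0 runs 3, rem=3, I/O yield, promote→Q0. Q0=[P2,P4,P5] Q1=[P1,P3] Q2=[]
t=18-20: P2@Q0 runs 2, rem=6, I/O yield, promote→Q0. Q0=[P4,P5,P2] Q1=[P1,P3] Q2=[]
t=20-21: P4@Q0 runs 1, rem=3, I/O yield, promote→Q0. Q0=[P5,P2,P4] Q1=[P1,P3] Q2=[]
t=21-24: P5@Q0 runs 3, rem=0, completes. Q0=[P2,P4] Q1=[P1,P3] Q2=[]
t=24-26: P2@Q0 runs 2, rem=4, I/O yield, promote→Q0. Q0=[P4,P2] Q1=[P1,P3] Q2=[]
t=26-27: P4@Q0 runs 1, rem=2, I/O yield, promote→Q0. Q0=[P2,P4] Q1=[P1,P3] Q2=[]
t=27-29: P2@Q0 runs 2, rem=2, I/O yield, promote→Q0. Q0=[P4,P2] Q1=[P1,P3] Q2=[]
t=29-30: P4@Q0 runs 1, rem=1, I/O yield, promote→Q0. Q0=[P2,P4] Q1=[P1,P3] Q2=[]
t=30-32: P2@Q0 runs 2, rem=0, completes. Q0=[P4] Q1=[P1,P3] Q2=[]
t=32-33: P4@Q0 runs 1, rem=0, completes. Q0=[] Q1=[P1,P3] Q2=[]
t=33-35: P1@Q1 runs 2, rem=0, completes. Q0=[] Q1=[P3] Q2=[]
t=35-39: P3@Q1 runs 4, rem=4, quantum used, demote→Q2. Q0=[] Q1=[] Q2=[P3]
t=39-43: P3@Q2 runs 4, rem=0, completes. Q0=[] Q1=[] Q2=[]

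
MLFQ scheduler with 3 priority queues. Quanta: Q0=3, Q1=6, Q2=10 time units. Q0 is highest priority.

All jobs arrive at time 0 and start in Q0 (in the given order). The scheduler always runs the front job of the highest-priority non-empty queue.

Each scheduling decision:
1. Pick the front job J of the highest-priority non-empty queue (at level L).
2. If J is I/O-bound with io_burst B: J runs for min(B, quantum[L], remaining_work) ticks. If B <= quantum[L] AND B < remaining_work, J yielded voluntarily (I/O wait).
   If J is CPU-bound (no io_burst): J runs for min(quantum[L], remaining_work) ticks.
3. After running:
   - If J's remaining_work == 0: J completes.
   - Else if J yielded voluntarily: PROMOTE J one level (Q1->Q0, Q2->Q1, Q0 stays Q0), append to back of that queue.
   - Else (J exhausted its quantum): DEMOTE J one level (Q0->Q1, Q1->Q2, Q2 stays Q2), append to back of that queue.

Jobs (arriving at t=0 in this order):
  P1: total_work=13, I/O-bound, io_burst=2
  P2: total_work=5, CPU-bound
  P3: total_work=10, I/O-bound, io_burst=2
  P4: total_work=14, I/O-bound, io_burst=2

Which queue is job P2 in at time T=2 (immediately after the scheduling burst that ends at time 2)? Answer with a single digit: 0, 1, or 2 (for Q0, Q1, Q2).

t=0-2: P1@Q0 runs 2, rem=11, I/O yield, promote→Q0. Q0=[P2,P3,P4,P1] Q1=[] Q2=[]
t=2-5: P2@Q0 runs 3, rem=2, quantum used, demote→Q1. Q0=[P3,P4,P1] Q1=[P2] Q2=[]
t=5-7: P3@Q0 runs 2, rem=8, I/O yield, promote→Q0. Q0=[P4,P1,P3] Q1=[P2] Q2=[]
t=7-9: P4@Q0 runs 2, rem=12, I/O yield, promote→Q0. Q0=[P1,P3,P4] Q1=[P2] Q2=[]
t=9-11: P1@Q0 runs 2, rem=9, I/O yield, promote→Q0. Q0=[P3,P4,P1] Q1=[P2] Q2=[]
t=11-13: P3@Q0 runs 2, rem=6, I/O yield, promote→Q0. Q0=[P4,P1,P3] Q1=[P2] Q2=[]
t=13-15: P4@Q0 runs 2, rem=10, I/O yield, promote→Q0. Q0=[P1,P3,P4] Q1=[P2] Q2=[]
t=15-17: P1@Q0 runs 2, rem=7, I/O yield, promote→Q0. Q0=[P3,P4,P1] Q1=[P2] Q2=[]
t=17-19: P3@Q0 runs 2, rem=4, I/O yield, promote→Q0. Q0=[P4,P1,P3] Q1=[P2] Q2=[]
t=19-21: P4@Q0 runs 2, rem=8, I/O yield, promote→Q0. Q0=[P1,P3,P4] Q1=[P2] Q2=[]
t=21-23: P1@Q0 runs 2, rem=5, I/O yield, promote→Q0. Q0=[P3,P4,P1] Q1=[P2] Q2=[]
t=23-25: P3@Q0 runs 2, rem=2, I/O yield, promote→Q0. Q0=[P4,P1,P3] Q1=[P2] Q2=[]
t=25-27: P4@Q0 runs 2, rem=6, I/O yield, promote→Q0. Q0=[P1,P3,P4] Q1=[P2] Q2=[]
t=27-29: P1@Q0 runs 2, rem=3, I/O yield, promote→Q0. Q0=[P3,P4,P1] Q1=[P2] Q2=[]
t=29-31: P3@Q0 runs 2, rem=0, completes. Q0=[P4,P1] Q1=[P2] Q2=[]
t=31-33: P4@Q0 runs 2, rem=4, I/O yield, promote→Q0. Q0=[P1,P4] Q1=[P2] Q2=[]
t=33-35: P1@Q0 runs 2, rem=1, I/O yield, promote→Q0. Q0=[P4,P1] Q1=[P2] Q2=[]
t=35-37: P4@Q0 runs 2, rem=2, I/O yield, promote→Q0. Q0=[P1,P4] Q1=[P2] Q2=[]
t=37-38: P1@Q0 runs 1, rem=0, completes. Q0=[P4] Q1=[P2] Q2=[]
t=38-40: P4@Q0 runs 2, rem=0, completes. Q0=[] Q1=[P2] Q2=[]
t=40-42: P2@Q1 runs 2, rem=0, completes. Q0=[] Q1=[] Q2=[]

Answer: 0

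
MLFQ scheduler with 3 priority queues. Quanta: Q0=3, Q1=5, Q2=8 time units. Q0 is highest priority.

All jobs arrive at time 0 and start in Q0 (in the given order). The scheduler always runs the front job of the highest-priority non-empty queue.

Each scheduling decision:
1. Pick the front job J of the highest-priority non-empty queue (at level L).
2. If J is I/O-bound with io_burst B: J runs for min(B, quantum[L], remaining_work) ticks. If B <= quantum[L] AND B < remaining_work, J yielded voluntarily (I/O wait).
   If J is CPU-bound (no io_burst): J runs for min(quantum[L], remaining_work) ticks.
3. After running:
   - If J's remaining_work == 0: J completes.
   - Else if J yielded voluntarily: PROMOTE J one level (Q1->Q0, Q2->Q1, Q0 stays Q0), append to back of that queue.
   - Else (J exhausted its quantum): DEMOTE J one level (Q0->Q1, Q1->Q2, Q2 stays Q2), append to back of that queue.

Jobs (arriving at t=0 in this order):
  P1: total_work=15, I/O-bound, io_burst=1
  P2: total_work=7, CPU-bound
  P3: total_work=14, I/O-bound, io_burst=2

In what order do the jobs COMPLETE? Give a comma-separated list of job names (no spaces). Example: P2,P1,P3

Answer: P3,P1,P2

Derivation:
t=0-1: P1@Q0 runs 1, rem=14, I/O yield, promote→Q0. Q0=[P2,P3,P1] Q1=[] Q2=[]
t=1-4: P2@Q0 runs 3, rem=4, quantum used, demote→Q1. Q0=[P3,P1] Q1=[P2] Q2=[]
t=4-6: P3@Q0 runs 2, rem=12, I/O yield, promote→Q0. Q0=[P1,P3] Q1=[P2] Q2=[]
t=6-7: P1@Q0 runs 1, rem=13, I/O yield, promote→Q0. Q0=[P3,P1] Q1=[P2] Q2=[]
t=7-9: P3@Q0 runs 2, rem=10, I/O yield, promote→Q0. Q0=[P1,P3] Q1=[P2] Q2=[]
t=9-10: P1@Q0 runs 1, rem=12, I/O yield, promote→Q0. Q0=[P3,P1] Q1=[P2] Q2=[]
t=10-12: P3@Q0 runs 2, rem=8, I/O yield, promote→Q0. Q0=[P1,P3] Q1=[P2] Q2=[]
t=12-13: P1@Q0 runs 1, rem=11, I/O yield, promote→Q0. Q0=[P3,P1] Q1=[P2] Q2=[]
t=13-15: P3@Q0 runs 2, rem=6, I/O yield, promote→Q0. Q0=[P1,P3] Q1=[P2] Q2=[]
t=15-16: P1@Q0 runs 1, rem=10, I/O yield, promote→Q0. Q0=[P3,P1] Q1=[P2] Q2=[]
t=16-18: P3@Q0 runs 2, rem=4, I/O yield, promote→Q0. Q0=[P1,P3] Q1=[P2] Q2=[]
t=18-19: P1@Q0 runs 1, rem=9, I/O yield, promote→Q0. Q0=[P3,P1] Q1=[P2] Q2=[]
t=19-21: P3@Q0 runs 2, rem=2, I/O yield, promote→Q0. Q0=[P1,P3] Q1=[P2] Q2=[]
t=21-22: P1@Q0 runs 1, rem=8, I/O yield, promote→Q0. Q0=[P3,P1] Q1=[P2] Q2=[]
t=22-24: P3@Q0 runs 2, rem=0, completes. Q0=[P1] Q1=[P2] Q2=[]
t=24-25: P1@Q0 runs 1, rem=7, I/O yield, promote→Q0. Q0=[P1] Q1=[P2] Q2=[]
t=25-26: P1@Q0 runs 1, rem=6, I/O yield, promote→Q0. Q0=[P1] Q1=[P2] Q2=[]
t=26-27: P1@Q0 runs 1, rem=5, I/O yield, promote→Q0. Q0=[P1] Q1=[P2] Q2=[]
t=27-28: P1@Q0 runs 1, rem=4, I/O yield, promote→Q0. Q0=[P1] Q1=[P2] Q2=[]
t=28-29: P1@Q0 runs 1, rem=3, I/O yield, promote→Q0. Q0=[P1] Q1=[P2] Q2=[]
t=29-30: P1@Q0 runs 1, rem=2, I/O yield, promote→Q0. Q0=[P1] Q1=[P2] Q2=[]
t=30-31: P1@Q0 runs 1, rem=1, I/O yield, promote→Q0. Q0=[P1] Q1=[P2] Q2=[]
t=31-32: P1@Q0 runs 1, rem=0, completes. Q0=[] Q1=[P2] Q2=[]
t=32-36: P2@Q1 runs 4, rem=0, completes. Q0=[] Q1=[] Q2=[]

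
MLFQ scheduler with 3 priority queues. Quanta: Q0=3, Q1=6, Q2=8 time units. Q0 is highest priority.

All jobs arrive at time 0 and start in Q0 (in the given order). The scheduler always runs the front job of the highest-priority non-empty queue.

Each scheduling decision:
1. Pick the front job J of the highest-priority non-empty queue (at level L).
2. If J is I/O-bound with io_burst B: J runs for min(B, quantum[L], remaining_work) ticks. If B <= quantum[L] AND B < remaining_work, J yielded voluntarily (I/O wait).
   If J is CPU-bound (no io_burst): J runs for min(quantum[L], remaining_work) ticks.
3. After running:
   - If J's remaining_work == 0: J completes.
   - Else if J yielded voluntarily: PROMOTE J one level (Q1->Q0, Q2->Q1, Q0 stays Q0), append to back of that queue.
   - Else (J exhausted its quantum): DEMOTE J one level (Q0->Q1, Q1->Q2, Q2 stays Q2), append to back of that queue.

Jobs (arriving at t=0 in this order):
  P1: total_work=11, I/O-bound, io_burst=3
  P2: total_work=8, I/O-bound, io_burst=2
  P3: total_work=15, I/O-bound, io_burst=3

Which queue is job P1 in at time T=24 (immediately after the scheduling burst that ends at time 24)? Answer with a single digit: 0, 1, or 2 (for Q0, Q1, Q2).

t=0-3: P1@Q0 runs 3, rem=8, I/O yield, promote→Q0. Q0=[P2,P3,P1] Q1=[] Q2=[]
t=3-5: P2@Q0 runs 2, rem=6, I/O yield, promote→Q0. Q0=[P3,P1,P2] Q1=[] Q2=[]
t=5-8: P3@Q0 runs 3, rem=12, I/O yield, promote→Q0. Q0=[P1,P2,P3] Q1=[] Q2=[]
t=8-11: P1@Q0 runs 3, rem=5, I/O yield, promote→Q0. Q0=[P2,P3,P1] Q1=[] Q2=[]
t=11-13: P2@Q0 runs 2, rem=4, I/O yield, promote→Q0. Q0=[P3,P1,P2] Q1=[] Q2=[]
t=13-16: P3@Q0 runs 3, rem=9, I/O yield, promote→Q0. Q0=[P1,P2,P3] Q1=[] Q2=[]
t=16-19: P1@Q0 runs 3, rem=2, I/O yield, promote→Q0. Q0=[P2,P3,P1] Q1=[] Q2=[]
t=19-21: P2@Q0 runs 2, rem=2, I/O yield, promote→Q0. Q0=[P3,P1,P2] Q1=[] Q2=[]
t=21-24: P3@Q0 runs 3, rem=6, I/O yield, promote→Q0. Q0=[P1,P2,P3] Q1=[] Q2=[]
t=24-26: P1@Q0 runs 2, rem=0, completes. Q0=[P2,P3] Q1=[] Q2=[]
t=26-28: P2@Q0 runs 2, rem=0, completes. Q0=[P3] Q1=[] Q2=[]
t=28-31: P3@Q0 runs 3, rem=3, I/O yield, promote→Q0. Q0=[P3] Q1=[] Q2=[]
t=31-34: P3@Q0 runs 3, rem=0, completes. Q0=[] Q1=[] Q2=[]

Answer: 0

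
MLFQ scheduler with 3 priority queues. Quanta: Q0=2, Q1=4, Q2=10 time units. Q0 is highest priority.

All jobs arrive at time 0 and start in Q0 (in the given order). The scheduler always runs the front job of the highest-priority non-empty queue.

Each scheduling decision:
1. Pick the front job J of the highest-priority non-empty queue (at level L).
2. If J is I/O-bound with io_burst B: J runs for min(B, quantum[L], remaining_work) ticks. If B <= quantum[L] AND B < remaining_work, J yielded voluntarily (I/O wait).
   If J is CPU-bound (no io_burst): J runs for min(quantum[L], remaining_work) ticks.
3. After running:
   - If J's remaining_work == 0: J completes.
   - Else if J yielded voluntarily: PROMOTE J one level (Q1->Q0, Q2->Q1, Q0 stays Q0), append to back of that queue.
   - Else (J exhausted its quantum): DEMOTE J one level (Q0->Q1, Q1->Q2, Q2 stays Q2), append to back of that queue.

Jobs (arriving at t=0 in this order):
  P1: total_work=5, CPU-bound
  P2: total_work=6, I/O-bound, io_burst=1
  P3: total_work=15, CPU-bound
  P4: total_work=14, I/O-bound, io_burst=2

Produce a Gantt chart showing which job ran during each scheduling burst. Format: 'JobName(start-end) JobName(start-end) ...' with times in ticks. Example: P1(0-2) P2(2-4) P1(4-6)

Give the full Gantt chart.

t=0-2: P1@Q0 runs 2, rem=3, quantum used, demote→Q1. Q0=[P2,P3,P4] Q1=[P1] Q2=[]
t=2-3: P2@Q0 runs 1, rem=5, I/O yield, promote→Q0. Q0=[P3,P4,P2] Q1=[P1] Q2=[]
t=3-5: P3@Q0 runs 2, rem=13, quantum used, demote→Q1. Q0=[P4,P2] Q1=[P1,P3] Q2=[]
t=5-7: P4@Q0 runs 2, rem=12, I/O yield, promote→Q0. Q0=[P2,P4] Q1=[P1,P3] Q2=[]
t=7-8: P2@Q0 runs 1, rem=4, I/O yield, promote→Q0. Q0=[P4,P2] Q1=[P1,P3] Q2=[]
t=8-10: P4@Q0 runs 2, rem=10, I/O yield, promote→Q0. Q0=[P2,P4] Q1=[P1,P3] Q2=[]
t=10-11: P2@Q0 runs 1, rem=3, I/O yield, promote→Q0. Q0=[P4,P2] Q1=[P1,P3] Q2=[]
t=11-13: P4@Q0 runs 2, rem=8, I/O yield, promote→Q0. Q0=[P2,P4] Q1=[P1,P3] Q2=[]
t=13-14: P2@Q0 runs 1, rem=2, I/O yield, promote→Q0. Q0=[P4,P2] Q1=[P1,P3] Q2=[]
t=14-16: P4@Q0 runs 2, rem=6, I/O yield, promote→Q0. Q0=[P2,P4] Q1=[P1,P3] Q2=[]
t=16-17: P2@Q0 runs 1, rem=1, I/O yield, promote→Q0. Q0=[P4,P2] Q1=[P1,P3] Q2=[]
t=17-19: P4@Q0 runs 2, rem=4, I/O yield, promote→Q0. Q0=[P2,P4] Q1=[P1,P3] Q2=[]
t=19-20: P2@Q0 runs 1, rem=0, completes. Q0=[P4] Q1=[P1,P3] Q2=[]
t=20-22: P4@Q0 runs 2, rem=2, I/O yield, promote→Q0. Q0=[P4] Q1=[P1,P3] Q2=[]
t=22-24: P4@Q0 runs 2, rem=0, completes. Q0=[] Q1=[P1,P3] Q2=[]
t=24-27: P1@Q1 runs 3, rem=0, completes. Q0=[] Q1=[P3] Q2=[]
t=27-31: P3@Q1 runs 4, rem=9, quantum used, demote→Q2. Q0=[] Q1=[] Q2=[P3]
t=31-40: P3@Q2 runs 9, rem=0, completes. Q0=[] Q1=[] Q2=[]

Answer: P1(0-2) P2(2-3) P3(3-5) P4(5-7) P2(7-8) P4(8-10) P2(10-11) P4(11-13) P2(13-14) P4(14-16) P2(16-17) P4(17-19) P2(19-20) P4(20-22) P4(22-24) P1(24-27) P3(27-31) P3(31-40)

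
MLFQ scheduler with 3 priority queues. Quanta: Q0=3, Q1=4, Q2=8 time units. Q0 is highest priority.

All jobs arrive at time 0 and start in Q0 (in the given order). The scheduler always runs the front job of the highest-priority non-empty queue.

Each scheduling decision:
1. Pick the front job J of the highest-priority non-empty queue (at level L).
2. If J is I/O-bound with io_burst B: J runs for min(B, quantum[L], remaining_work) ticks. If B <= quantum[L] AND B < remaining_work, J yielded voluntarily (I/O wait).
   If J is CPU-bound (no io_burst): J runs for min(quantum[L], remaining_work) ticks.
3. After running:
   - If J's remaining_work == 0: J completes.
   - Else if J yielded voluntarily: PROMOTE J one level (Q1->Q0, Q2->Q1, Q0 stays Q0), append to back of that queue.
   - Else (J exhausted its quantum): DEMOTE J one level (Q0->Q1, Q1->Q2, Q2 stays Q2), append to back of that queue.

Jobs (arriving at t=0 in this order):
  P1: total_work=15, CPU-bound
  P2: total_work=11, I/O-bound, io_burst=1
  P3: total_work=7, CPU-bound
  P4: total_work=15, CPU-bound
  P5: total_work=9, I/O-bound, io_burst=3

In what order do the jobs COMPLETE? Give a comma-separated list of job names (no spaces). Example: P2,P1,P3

Answer: P5,P2,P3,P1,P4

Derivation:
t=0-3: P1@Q0 runs 3, rem=12, quantum used, demote→Q1. Q0=[P2,P3,P4,P5] Q1=[P1] Q2=[]
t=3-4: P2@Q0 runs 1, rem=10, I/O yield, promote→Q0. Q0=[P3,P4,P5,P2] Q1=[P1] Q2=[]
t=4-7: P3@Q0 runs 3, rem=4, quantum used, demote→Q1. Q0=[P4,P5,P2] Q1=[P1,P3] Q2=[]
t=7-10: P4@Q0 runs 3, rem=12, quantum used, demote→Q1. Q0=[P5,P2] Q1=[P1,P3,P4] Q2=[]
t=10-13: P5@Q0 runs 3, rem=6, I/O yield, promote→Q0. Q0=[P2,P5] Q1=[P1,P3,P4] Q2=[]
t=13-14: P2@Q0 runs 1, rem=9, I/O yield, promote→Q0. Q0=[P5,P2] Q1=[P1,P3,P4] Q2=[]
t=14-17: P5@Q0 runs 3, rem=3, I/O yield, promote→Q0. Q0=[P2,P5] Q1=[P1,P3,P4] Q2=[]
t=17-18: P2@Q0 runs 1, rem=8, I/O yield, promote→Q0. Q0=[P5,P2] Q1=[P1,P3,P4] Q2=[]
t=18-21: P5@Q0 runs 3, rem=0, completes. Q0=[P2] Q1=[P1,P3,P4] Q2=[]
t=21-22: P2@Q0 runs 1, rem=7, I/O yield, promote→Q0. Q0=[P2] Q1=[P1,P3,P4] Q2=[]
t=22-23: P2@Q0 runs 1, rem=6, I/O yield, promote→Q0. Q0=[P2] Q1=[P1,P3,P4] Q2=[]
t=23-24: P2@Q0 runs 1, rem=5, I/O yield, promote→Q0. Q0=[P2] Q1=[P1,P3,P4] Q2=[]
t=24-25: P2@Q0 runs 1, rem=4, I/O yield, promote→Q0. Q0=[P2] Q1=[P1,P3,P4] Q2=[]
t=25-26: P2@Q0 runs 1, rem=3, I/O yield, promote→Q0. Q0=[P2] Q1=[P1,P3,P4] Q2=[]
t=26-27: P2@Q0 runs 1, rem=2, I/O yield, promote→Q0. Q0=[P2] Q1=[P1,P3,P4] Q2=[]
t=27-28: P2@Q0 runs 1, rem=1, I/O yield, promote→Q0. Q0=[P2] Q1=[P1,P3,P4] Q2=[]
t=28-29: P2@Q0 runs 1, rem=0, completes. Q0=[] Q1=[P1,P3,P4] Q2=[]
t=29-33: P1@Q1 runs 4, rem=8, quantum used, demote→Q2. Q0=[] Q1=[P3,P4] Q2=[P1]
t=33-37: P3@Q1 runs 4, rem=0, completes. Q0=[] Q1=[P4] Q2=[P1]
t=37-41: P4@Q1 runs 4, rem=8, quantum used, demote→Q2. Q0=[] Q1=[] Q2=[P1,P4]
t=41-49: P1@Q2 runs 8, rem=0, completes. Q0=[] Q1=[] Q2=[P4]
t=49-57: P4@Q2 runs 8, rem=0, completes. Q0=[] Q1=[] Q2=[]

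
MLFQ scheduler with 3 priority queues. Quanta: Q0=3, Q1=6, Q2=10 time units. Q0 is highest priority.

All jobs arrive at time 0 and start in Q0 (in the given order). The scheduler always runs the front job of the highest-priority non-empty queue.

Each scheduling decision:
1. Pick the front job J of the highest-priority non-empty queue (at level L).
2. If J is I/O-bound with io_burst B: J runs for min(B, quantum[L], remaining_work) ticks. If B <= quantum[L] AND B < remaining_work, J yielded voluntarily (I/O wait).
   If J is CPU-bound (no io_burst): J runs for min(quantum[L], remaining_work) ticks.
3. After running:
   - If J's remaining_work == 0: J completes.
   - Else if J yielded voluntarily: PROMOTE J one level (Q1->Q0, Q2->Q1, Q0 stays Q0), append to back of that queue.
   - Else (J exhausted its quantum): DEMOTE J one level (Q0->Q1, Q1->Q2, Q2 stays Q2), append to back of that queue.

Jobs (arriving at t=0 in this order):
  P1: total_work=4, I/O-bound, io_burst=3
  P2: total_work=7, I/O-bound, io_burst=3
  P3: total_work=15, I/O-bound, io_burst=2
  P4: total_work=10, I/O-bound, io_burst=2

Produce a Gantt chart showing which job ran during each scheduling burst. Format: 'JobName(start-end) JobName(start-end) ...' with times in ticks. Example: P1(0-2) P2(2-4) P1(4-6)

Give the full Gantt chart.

t=0-3: P1@Q0 runs 3, rem=1, I/O yield, promote→Q0. Q0=[P2,P3,P4,P1] Q1=[] Q2=[]
t=3-6: P2@Q0 runs 3, rem=4, I/O yield, promote→Q0. Q0=[P3,P4,P1,P2] Q1=[] Q2=[]
t=6-8: P3@Q0 runs 2, rem=13, I/O yield, promote→Q0. Q0=[P4,P1,P2,P3] Q1=[] Q2=[]
t=8-10: P4@Q0 runs 2, rem=8, I/O yield, promote→Q0. Q0=[P1,P2,P3,P4] Q1=[] Q2=[]
t=10-11: P1@Q0 runs 1, rem=0, completes. Q0=[P2,P3,P4] Q1=[] Q2=[]
t=11-14: P2@Q0 runs 3, rem=1, I/O yield, promote→Q0. Q0=[P3,P4,P2] Q1=[] Q2=[]
t=14-16: P3@Q0 runs 2, rem=11, I/O yield, promote→Q0. Q0=[P4,P2,P3] Q1=[] Q2=[]
t=16-18: P4@Q0 runs 2, rem=6, I/O yield, promote→Q0. Q0=[P2,P3,P4] Q1=[] Q2=[]
t=18-19: P2@Q0 runs 1, rem=0, completes. Q0=[P3,P4] Q1=[] Q2=[]
t=19-21: P3@Q0 runs 2, rem=9, I/O yield, promote→Q0. Q0=[P4,P3] Q1=[] Q2=[]
t=21-23: P4@Q0 runs 2, rem=4, I/O yield, promote→Q0. Q0=[P3,P4] Q1=[] Q2=[]
t=23-25: P3@Q0 runs 2, rem=7, I/O yield, promote→Q0. Q0=[P4,P3] Q1=[] Q2=[]
t=25-27: P4@Q0 runs 2, rem=2, I/O yield, promote→Q0. Q0=[P3,P4] Q1=[] Q2=[]
t=27-29: P3@Q0 runs 2, rem=5, I/O yield, promote→Q0. Q0=[P4,P3] Q1=[] Q2=[]
t=29-31: P4@Q0 runs 2, rem=0, completes. Q0=[P3] Q1=[] Q2=[]
t=31-33: P3@Q0 runs 2, rem=3, I/O yield, promote→Q0. Q0=[P3] Q1=[] Q2=[]
t=33-35: P3@Q0 runs 2, rem=1, I/O yield, promote→Q0. Q0=[P3] Q1=[] Q2=[]
t=35-36: P3@Q0 runs 1, rem=0, completes. Q0=[] Q1=[] Q2=[]

Answer: P1(0-3) P2(3-6) P3(6-8) P4(8-10) P1(10-11) P2(11-14) P3(14-16) P4(16-18) P2(18-19) P3(19-21) P4(21-23) P3(23-25) P4(25-27) P3(27-29) P4(29-31) P3(31-33) P3(33-35) P3(35-36)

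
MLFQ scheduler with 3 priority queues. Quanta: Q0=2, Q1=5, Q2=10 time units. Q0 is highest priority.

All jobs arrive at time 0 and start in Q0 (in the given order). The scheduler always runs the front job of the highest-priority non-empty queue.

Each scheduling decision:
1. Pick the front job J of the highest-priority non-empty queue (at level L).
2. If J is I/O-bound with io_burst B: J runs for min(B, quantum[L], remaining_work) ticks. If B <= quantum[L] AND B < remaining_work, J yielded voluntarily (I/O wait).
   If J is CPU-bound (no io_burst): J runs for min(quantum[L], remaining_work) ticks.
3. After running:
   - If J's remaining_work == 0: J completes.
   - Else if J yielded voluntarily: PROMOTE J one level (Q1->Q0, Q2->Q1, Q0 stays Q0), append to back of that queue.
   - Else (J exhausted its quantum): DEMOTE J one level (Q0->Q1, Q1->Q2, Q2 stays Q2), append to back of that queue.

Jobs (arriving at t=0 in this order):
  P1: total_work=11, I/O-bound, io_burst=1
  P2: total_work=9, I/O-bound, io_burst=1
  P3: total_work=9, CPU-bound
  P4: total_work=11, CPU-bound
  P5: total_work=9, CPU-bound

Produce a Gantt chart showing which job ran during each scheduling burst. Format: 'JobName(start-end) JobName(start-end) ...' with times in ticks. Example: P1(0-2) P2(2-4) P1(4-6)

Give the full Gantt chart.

t=0-1: P1@Q0 runs 1, rem=10, I/O yield, promote→Q0. Q0=[P2,P3,P4,P5,P1] Q1=[] Q2=[]
t=1-2: P2@Q0 runs 1, rem=8, I/O yield, promote→Q0. Q0=[P3,P4,P5,P1,P2] Q1=[] Q2=[]
t=2-4: P3@Q0 runs 2, rem=7, quantum used, demote→Q1. Q0=[P4,P5,P1,P2] Q1=[P3] Q2=[]
t=4-6: P4@Q0 runs 2, rem=9, quantum used, demote→Q1. Q0=[P5,P1,P2] Q1=[P3,P4] Q2=[]
t=6-8: P5@Q0 runs 2, rem=7, quantum used, demote→Q1. Q0=[P1,P2] Q1=[P3,P4,P5] Q2=[]
t=8-9: P1@Q0 runs 1, rem=9, I/O yield, promote→Q0. Q0=[P2,P1] Q1=[P3,P4,P5] Q2=[]
t=9-10: P2@Q0 runs 1, rem=7, I/O yield, promote→Q0. Q0=[P1,P2] Q1=[P3,P4,P5] Q2=[]
t=10-11: P1@Q0 runs 1, rem=8, I/O yield, promote→Q0. Q0=[P2,P1] Q1=[P3,P4,P5] Q2=[]
t=11-12: P2@Q0 runs 1, rem=6, I/O yield, promote→Q0. Q0=[P1,P2] Q1=[P3,P4,P5] Q2=[]
t=12-13: P1@Q0 runs 1, rem=7, I/O yield, promote→Q0. Q0=[P2,P1] Q1=[P3,P4,P5] Q2=[]
t=13-14: P2@Q0 runs 1, rem=5, I/O yield, promote→Q0. Q0=[P1,P2] Q1=[P3,P4,P5] Q2=[]
t=14-15: P1@Q0 runs 1, rem=6, I/O yield, promote→Q0. Q0=[P2,P1] Q1=[P3,P4,P5] Q2=[]
t=15-16: P2@Q0 runs 1, rem=4, I/O yield, promote→Q0. Q0=[P1,P2] Q1=[P3,P4,P5] Q2=[]
t=16-17: P1@Q0 runs 1, rem=5, I/O yield, promote→Q0. Q0=[P2,P1] Q1=[P3,P4,P5] Q2=[]
t=17-18: P2@Q0 runs 1, rem=3, I/O yield, promote→Q0. Q0=[P1,P2] Q1=[P3,P4,P5] Q2=[]
t=18-19: P1@Q0 runs 1, rem=4, I/O yield, promote→Q0. Q0=[P2,P1] Q1=[P3,P4,P5] Q2=[]
t=19-20: P2@Q0 runs 1, rem=2, I/O yield, promote→Q0. Q0=[P1,P2] Q1=[P3,P4,P5] Q2=[]
t=20-21: P1@Q0 runs 1, rem=3, I/O yield, promote→Q0. Q0=[P2,P1] Q1=[P3,P4,P5] Q2=[]
t=21-22: P2@Q0 runs 1, rem=1, I/O yield, promote→Q0. Q0=[P1,P2] Q1=[P3,P4,P5] Q2=[]
t=22-23: P1@Q0 runs 1, rem=2, I/O yield, promote→Q0. Q0=[P2,P1] Q1=[P3,P4,P5] Q2=[]
t=23-24: P2@Q0 runs 1, rem=0, completes. Q0=[P1] Q1=[P3,P4,P5] Q2=[]
t=24-25: P1@Q0 runs 1, rem=1, I/O yield, promote→Q0. Q0=[P1] Q1=[P3,P4,P5] Q2=[]
t=25-26: P1@Q0 runs 1, rem=0, completes. Q0=[] Q1=[P3,P4,P5] Q2=[]
t=26-31: P3@Q1 runs 5, rem=2, quantum used, demote→Q2. Q0=[] Q1=[P4,P5] Q2=[P3]
t=31-36: P4@Q1 runs 5, rem=4, quantum used, demote→Q2. Q0=[] Q1=[P5] Q2=[P3,P4]
t=36-41: P5@Q1 runs 5, rem=2, quantum used, demote→Q2. Q0=[] Q1=[] Q2=[P3,P4,P5]
t=41-43: P3@Q2 runs 2, rem=0, completes. Q0=[] Q1=[] Q2=[P4,P5]
t=43-47: P4@Q2 runs 4, rem=0, completes. Q0=[] Q1=[] Q2=[P5]
t=47-49: P5@Q2 runs 2, rem=0, completes. Q0=[] Q1=[] Q2=[]

Answer: P1(0-1) P2(1-2) P3(2-4) P4(4-6) P5(6-8) P1(8-9) P2(9-10) P1(10-11) P2(11-12) P1(12-13) P2(13-14) P1(14-15) P2(15-16) P1(16-17) P2(17-18) P1(18-19) P2(19-20) P1(20-21) P2(21-22) P1(22-23) P2(23-24) P1(24-25) P1(25-26) P3(26-31) P4(31-36) P5(36-41) P3(41-43) P4(43-47) P5(47-49)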